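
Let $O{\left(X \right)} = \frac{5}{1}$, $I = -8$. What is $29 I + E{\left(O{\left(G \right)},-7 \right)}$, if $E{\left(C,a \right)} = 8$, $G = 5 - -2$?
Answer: $-224$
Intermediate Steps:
$G = 7$ ($G = 5 + 2 = 7$)
$O{\left(X \right)} = 5$ ($O{\left(X \right)} = 5 \cdot 1 = 5$)
$29 I + E{\left(O{\left(G \right)},-7 \right)} = 29 \left(-8\right) + 8 = -232 + 8 = -224$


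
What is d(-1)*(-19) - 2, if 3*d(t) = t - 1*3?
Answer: 70/3 ≈ 23.333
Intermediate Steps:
d(t) = -1 + t/3 (d(t) = (t - 1*3)/3 = (t - 3)/3 = (-3 + t)/3 = -1 + t/3)
d(-1)*(-19) - 2 = (-1 + (⅓)*(-1))*(-19) - 2 = (-1 - ⅓)*(-19) - 2 = -4/3*(-19) - 2 = 76/3 - 2 = 70/3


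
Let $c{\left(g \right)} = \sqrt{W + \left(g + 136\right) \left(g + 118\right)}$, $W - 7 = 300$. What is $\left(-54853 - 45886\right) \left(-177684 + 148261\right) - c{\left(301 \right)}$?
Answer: $2964043597 - \sqrt{183410} \approx 2.964 \cdot 10^{9}$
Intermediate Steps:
$W = 307$ ($W = 7 + 300 = 307$)
$c{\left(g \right)} = \sqrt{307 + \left(118 + g\right) \left(136 + g\right)}$ ($c{\left(g \right)} = \sqrt{307 + \left(g + 136\right) \left(g + 118\right)} = \sqrt{307 + \left(136 + g\right) \left(118 + g\right)} = \sqrt{307 + \left(118 + g\right) \left(136 + g\right)}$)
$\left(-54853 - 45886\right) \left(-177684 + 148261\right) - c{\left(301 \right)} = \left(-54853 - 45886\right) \left(-177684 + 148261\right) - \sqrt{16355 + 301^{2} + 254 \cdot 301} = \left(-100739\right) \left(-29423\right) - \sqrt{16355 + 90601 + 76454} = 2964043597 - \sqrt{183410}$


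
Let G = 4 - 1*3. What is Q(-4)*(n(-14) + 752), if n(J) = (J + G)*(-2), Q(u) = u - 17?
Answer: -16338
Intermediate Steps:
Q(u) = -17 + u
G = 1 (G = 4 - 3 = 1)
n(J) = -2 - 2*J (n(J) = (J + 1)*(-2) = (1 + J)*(-2) = -2 - 2*J)
Q(-4)*(n(-14) + 752) = (-17 - 4)*((-2 - 2*(-14)) + 752) = -21*((-2 + 28) + 752) = -21*(26 + 752) = -21*778 = -16338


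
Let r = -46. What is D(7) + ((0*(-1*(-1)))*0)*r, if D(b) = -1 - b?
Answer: -8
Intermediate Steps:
D(7) + ((0*(-1*(-1)))*0)*r = (-1 - 1*7) + ((0*(-1*(-1)))*0)*(-46) = (-1 - 7) + ((0*1)*0)*(-46) = -8 + (0*0)*(-46) = -8 + 0*(-46) = -8 + 0 = -8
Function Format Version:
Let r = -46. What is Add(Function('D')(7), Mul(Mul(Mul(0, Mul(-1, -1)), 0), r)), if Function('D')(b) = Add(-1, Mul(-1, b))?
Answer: -8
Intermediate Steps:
Add(Function('D')(7), Mul(Mul(Mul(0, Mul(-1, -1)), 0), r)) = Add(Add(-1, Mul(-1, 7)), Mul(Mul(Mul(0, Mul(-1, -1)), 0), -46)) = Add(Add(-1, -7), Mul(Mul(Mul(0, 1), 0), -46)) = Add(-8, Mul(Mul(0, 0), -46)) = Add(-8, Mul(0, -46)) = Add(-8, 0) = -8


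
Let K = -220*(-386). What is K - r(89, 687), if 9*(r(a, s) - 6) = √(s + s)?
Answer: 84914 - √1374/9 ≈ 84910.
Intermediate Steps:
r(a, s) = 6 + √2*√s/9 (r(a, s) = 6 + √(s + s)/9 = 6 + √(2*s)/9 = 6 + (√2*√s)/9 = 6 + √2*√s/9)
K = 84920
K - r(89, 687) = 84920 - (6 + √2*√687/9) = 84920 - (6 + √1374/9) = 84920 + (-6 - √1374/9) = 84914 - √1374/9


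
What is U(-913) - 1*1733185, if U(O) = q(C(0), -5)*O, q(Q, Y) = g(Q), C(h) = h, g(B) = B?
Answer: -1733185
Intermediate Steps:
q(Q, Y) = Q
U(O) = 0 (U(O) = 0*O = 0)
U(-913) - 1*1733185 = 0 - 1*1733185 = 0 - 1733185 = -1733185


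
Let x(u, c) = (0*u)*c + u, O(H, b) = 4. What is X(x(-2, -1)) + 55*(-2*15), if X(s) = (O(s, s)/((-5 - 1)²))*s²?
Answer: -14846/9 ≈ -1649.6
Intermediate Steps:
x(u, c) = u (x(u, c) = 0*c + u = 0 + u = u)
X(s) = s²/9 (X(s) = (4/((-5 - 1)²))*s² = (4/((-6)²))*s² = (4/36)*s² = (4*(1/36))*s² = s²/9)
X(x(-2, -1)) + 55*(-2*15) = (⅑)*(-2)² + 55*(-2*15) = (⅑)*4 + 55*(-30) = 4/9 - 1650 = -14846/9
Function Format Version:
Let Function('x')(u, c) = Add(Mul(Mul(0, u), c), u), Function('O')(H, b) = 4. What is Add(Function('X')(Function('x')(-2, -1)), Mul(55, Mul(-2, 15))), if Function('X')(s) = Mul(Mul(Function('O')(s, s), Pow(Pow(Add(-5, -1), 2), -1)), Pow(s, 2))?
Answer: Rational(-14846, 9) ≈ -1649.6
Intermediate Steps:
Function('x')(u, c) = u (Function('x')(u, c) = Add(Mul(0, c), u) = Add(0, u) = u)
Function('X')(s) = Mul(Rational(1, 9), Pow(s, 2)) (Function('X')(s) = Mul(Mul(4, Pow(Pow(Add(-5, -1), 2), -1)), Pow(s, 2)) = Mul(Mul(4, Pow(Pow(-6, 2), -1)), Pow(s, 2)) = Mul(Mul(4, Pow(36, -1)), Pow(s, 2)) = Mul(Mul(4, Rational(1, 36)), Pow(s, 2)) = Mul(Rational(1, 9), Pow(s, 2)))
Add(Function('X')(Function('x')(-2, -1)), Mul(55, Mul(-2, 15))) = Add(Mul(Rational(1, 9), Pow(-2, 2)), Mul(55, Mul(-2, 15))) = Add(Mul(Rational(1, 9), 4), Mul(55, -30)) = Add(Rational(4, 9), -1650) = Rational(-14846, 9)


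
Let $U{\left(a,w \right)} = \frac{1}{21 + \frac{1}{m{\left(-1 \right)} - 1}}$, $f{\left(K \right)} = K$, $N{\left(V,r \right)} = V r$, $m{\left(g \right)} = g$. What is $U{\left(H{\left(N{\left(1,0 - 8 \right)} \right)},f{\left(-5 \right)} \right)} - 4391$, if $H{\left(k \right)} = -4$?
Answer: $- \frac{180029}{41} \approx -4391.0$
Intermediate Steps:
$U{\left(a,w \right)} = \frac{2}{41}$ ($U{\left(a,w \right)} = \frac{1}{21 + \frac{1}{-1 - 1}} = \frac{1}{21 + \frac{1}{-2}} = \frac{1}{21 - \frac{1}{2}} = \frac{1}{\frac{41}{2}} = \frac{2}{41}$)
$U{\left(H{\left(N{\left(1,0 - 8 \right)} \right)},f{\left(-5 \right)} \right)} - 4391 = \frac{2}{41} - 4391 = - \frac{180029}{41}$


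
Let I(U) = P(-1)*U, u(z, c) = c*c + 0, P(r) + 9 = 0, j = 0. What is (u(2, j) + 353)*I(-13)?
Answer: 41301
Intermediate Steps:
P(r) = -9 (P(r) = -9 + 0 = -9)
u(z, c) = c² (u(z, c) = c² + 0 = c²)
I(U) = -9*U
(u(2, j) + 353)*I(-13) = (0² + 353)*(-9*(-13)) = (0 + 353)*117 = 353*117 = 41301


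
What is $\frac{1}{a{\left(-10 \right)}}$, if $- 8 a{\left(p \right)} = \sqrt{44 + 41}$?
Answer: $- \frac{8 \sqrt{85}}{85} \approx -0.86772$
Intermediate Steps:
$a{\left(p \right)} = - \frac{\sqrt{85}}{8}$ ($a{\left(p \right)} = - \frac{\sqrt{44 + 41}}{8} = - \frac{\sqrt{85}}{8}$)
$\frac{1}{a{\left(-10 \right)}} = \frac{1}{\left(- \frac{1}{8}\right) \sqrt{85}} = - \frac{8 \sqrt{85}}{85}$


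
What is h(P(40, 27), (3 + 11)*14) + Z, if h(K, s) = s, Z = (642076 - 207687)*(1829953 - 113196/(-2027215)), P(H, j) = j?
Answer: 1611456472215339539/2027215 ≈ 7.9491e+11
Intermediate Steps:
Z = 1611456471818005399/2027215 (Z = 434389*(1829953 - 113196*(-1/2027215)) = 434389*(1829953 + 113196/2027215) = 434389*(3709708284091/2027215) = 1611456471818005399/2027215 ≈ 7.9491e+11)
h(P(40, 27), (3 + 11)*14) + Z = (3 + 11)*14 + 1611456471818005399/2027215 = 14*14 + 1611456471818005399/2027215 = 196 + 1611456471818005399/2027215 = 1611456472215339539/2027215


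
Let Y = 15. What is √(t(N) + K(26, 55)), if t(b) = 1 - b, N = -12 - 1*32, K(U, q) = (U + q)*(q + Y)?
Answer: 3*√635 ≈ 75.598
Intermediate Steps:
K(U, q) = (15 + q)*(U + q) (K(U, q) = (U + q)*(q + 15) = (U + q)*(15 + q) = (15 + q)*(U + q))
N = -44 (N = -12 - 32 = -44)
√(t(N) + K(26, 55)) = √((1 - 1*(-44)) + (55² + 15*26 + 15*55 + 26*55)) = √((1 + 44) + (3025 + 390 + 825 + 1430)) = √(45 + 5670) = √5715 = 3*√635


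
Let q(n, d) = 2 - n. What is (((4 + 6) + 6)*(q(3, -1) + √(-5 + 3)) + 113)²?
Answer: 8897 + 3104*I*√2 ≈ 8897.0 + 4389.7*I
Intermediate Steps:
(((4 + 6) + 6)*(q(3, -1) + √(-5 + 3)) + 113)² = (((4 + 6) + 6)*((2 - 1*3) + √(-5 + 3)) + 113)² = ((10 + 6)*((2 - 3) + √(-2)) + 113)² = (16*(-1 + I*√2) + 113)² = ((-16 + 16*I*√2) + 113)² = (97 + 16*I*√2)²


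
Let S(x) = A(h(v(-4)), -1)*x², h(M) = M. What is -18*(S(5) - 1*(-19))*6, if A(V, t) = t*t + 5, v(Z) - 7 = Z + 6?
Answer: -18252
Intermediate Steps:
v(Z) = 13 + Z (v(Z) = 7 + (Z + 6) = 7 + (6 + Z) = 13 + Z)
A(V, t) = 5 + t² (A(V, t) = t² + 5 = 5 + t²)
S(x) = 6*x² (S(x) = (5 + (-1)²)*x² = (5 + 1)*x² = 6*x²)
-18*(S(5) - 1*(-19))*6 = -18*(6*5² - 1*(-19))*6 = -18*(6*25 + 19)*6 = -18*(150 + 19)*6 = -18*169*6 = -3042*6 = -18252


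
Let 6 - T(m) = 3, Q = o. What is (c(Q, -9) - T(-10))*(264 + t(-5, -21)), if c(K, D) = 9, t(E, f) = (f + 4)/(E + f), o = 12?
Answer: 20643/13 ≈ 1587.9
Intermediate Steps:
Q = 12
t(E, f) = (4 + f)/(E + f)
T(m) = 3 (T(m) = 6 - 1*3 = 6 - 3 = 3)
(c(Q, -9) - T(-10))*(264 + t(-5, -21)) = (9 - 1*3)*(264 + (4 - 21)/(-5 - 21)) = (9 - 3)*(264 - 17/(-26)) = 6*(264 - 1/26*(-17)) = 6*(264 + 17/26) = 6*(6881/26) = 20643/13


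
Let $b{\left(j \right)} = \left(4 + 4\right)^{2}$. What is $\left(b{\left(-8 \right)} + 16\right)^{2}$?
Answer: $6400$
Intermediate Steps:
$b{\left(j \right)} = 64$ ($b{\left(j \right)} = 8^{2} = 64$)
$\left(b{\left(-8 \right)} + 16\right)^{2} = \left(64 + 16\right)^{2} = 80^{2} = 6400$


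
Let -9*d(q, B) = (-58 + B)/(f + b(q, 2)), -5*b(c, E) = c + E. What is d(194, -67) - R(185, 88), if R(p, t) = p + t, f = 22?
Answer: -211927/774 ≈ -273.81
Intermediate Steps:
b(c, E) = -E/5 - c/5 (b(c, E) = -(c + E)/5 = -(E + c)/5 = -E/5 - c/5)
d(q, B) = -(-58 + B)/(9*(108/5 - q/5)) (d(q, B) = -(-58 + B)/(9*(22 + (-1/5*2 - q/5))) = -(-58 + B)/(9*(22 + (-2/5 - q/5))) = -(-58 + B)/(9*(108/5 - q/5)))
d(194, -67) - R(185, 88) = 5*(-58 - 67)/(9*(-108 + 194)) - (185 + 88) = (5/9)*(-125)/86 - 1*273 = (5/9)*(1/86)*(-125) - 273 = -625/774 - 273 = -211927/774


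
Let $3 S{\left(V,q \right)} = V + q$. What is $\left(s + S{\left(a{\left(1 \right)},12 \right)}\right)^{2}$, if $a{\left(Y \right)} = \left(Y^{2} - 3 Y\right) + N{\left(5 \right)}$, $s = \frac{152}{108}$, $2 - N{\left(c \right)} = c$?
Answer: $\frac{10201}{729} \approx 13.993$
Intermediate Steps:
$N{\left(c \right)} = 2 - c$
$s = \frac{38}{27}$ ($s = 152 \cdot \frac{1}{108} = \frac{38}{27} \approx 1.4074$)
$a{\left(Y \right)} = -3 + Y^{2} - 3 Y$ ($a{\left(Y \right)} = \left(Y^{2} - 3 Y\right) + \left(2 - 5\right) = \left(Y^{2} - 3 Y\right) - 3 = -3 + Y^{2} - 3 Y$)
$S{\left(V,q \right)} = \frac{V}{3} + \frac{q}{3}$ ($S{\left(V,q \right)} = \frac{V + q}{3} = \frac{V}{3} + \frac{q}{3}$)
$\left(s + S{\left(a{\left(1 \right)},12 \right)}\right)^{2} = \left(\frac{38}{27} + \left(\frac{-3 + 1^{2} - 3}{3} + \frac{1}{3} \cdot 12\right)\right)^{2} = \left(\frac{38}{27} + \left(\frac{-3 + 1 - 3}{3} + 4\right)\right)^{2} = \left(\frac{38}{27} + \left(\frac{1}{3} \left(-5\right) + 4\right)\right)^{2} = \left(\frac{38}{27} + \left(- \frac{5}{3} + 4\right)\right)^{2} = \left(\frac{38}{27} + \frac{7}{3}\right)^{2} = \left(\frac{101}{27}\right)^{2} = \frac{10201}{729}$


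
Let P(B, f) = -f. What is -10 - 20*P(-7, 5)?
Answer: 90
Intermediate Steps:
-10 - 20*P(-7, 5) = -10 - (-20)*5 = -10 - 20*(-5) = -10 + 100 = 90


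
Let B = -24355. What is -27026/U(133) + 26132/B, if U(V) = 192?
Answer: -331617787/2338080 ≈ -141.83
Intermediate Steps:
-27026/U(133) + 26132/B = -27026/192 + 26132/(-24355) = -27026*1/192 + 26132*(-1/24355) = -13513/96 - 26132/24355 = -331617787/2338080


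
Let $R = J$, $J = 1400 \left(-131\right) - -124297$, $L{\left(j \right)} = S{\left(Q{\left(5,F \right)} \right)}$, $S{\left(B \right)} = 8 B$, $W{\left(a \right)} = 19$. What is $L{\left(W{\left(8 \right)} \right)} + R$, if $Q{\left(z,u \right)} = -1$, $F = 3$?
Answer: $-59111$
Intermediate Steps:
$L{\left(j \right)} = -8$ ($L{\left(j \right)} = 8 \left(-1\right) = -8$)
$J = -59103$ ($J = -183400 + 124297 = -59103$)
$R = -59103$
$L{\left(W{\left(8 \right)} \right)} + R = -8 - 59103 = -59111$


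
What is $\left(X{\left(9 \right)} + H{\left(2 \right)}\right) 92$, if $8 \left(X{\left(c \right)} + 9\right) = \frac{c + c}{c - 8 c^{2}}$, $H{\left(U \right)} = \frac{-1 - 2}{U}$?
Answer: $- \frac{68609}{71} \approx -966.32$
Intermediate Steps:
$H{\left(U \right)} = - \frac{3}{U}$ ($H{\left(U \right)} = \frac{-1 - 2}{U} = - \frac{3}{U}$)
$X{\left(c \right)} = -9 + \frac{c}{4 \left(c - 8 c^{2}\right)}$ ($X{\left(c \right)} = -9 + \frac{\left(c + c\right) \frac{1}{c - 8 c^{2}}}{8} = -9 + \frac{2 c \frac{1}{c - 8 c^{2}}}{8} = -9 + \frac{c}{4 \left(c - 8 c^{2}\right)}$)
$\left(X{\left(9 \right)} + H{\left(2 \right)}\right) 92 = \left(\frac{35 - 2592}{4 \left(-1 + 8 \cdot 9\right)} - \frac{3}{2}\right) 92 = \left(\frac{35 - 2592}{4 \left(-1 + 72\right)} - \frac{3}{2}\right) 92 = \left(\frac{1}{4} \cdot \frac{1}{71} \left(-2557\right) - \frac{3}{2}\right) 92 = \left(- \frac{2557}{284} - \frac{3}{2}\right) 92 = \left(- \frac{2983}{284}\right) 92 = - \frac{68609}{71}$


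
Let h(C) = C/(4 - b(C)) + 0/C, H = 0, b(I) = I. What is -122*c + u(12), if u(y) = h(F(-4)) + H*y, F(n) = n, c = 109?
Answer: -26597/2 ≈ -13299.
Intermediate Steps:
h(C) = C/(4 - C) (h(C) = C/(4 - C) + 0/C = C/(4 - C) + 0 = C/(4 - C))
u(y) = -½ (u(y) = -1*(-4)/(-4 - 4) + 0*y = -1*(-4)/(-8) + 0 = -1*(-4)*(-⅛) + 0 = -½ + 0 = -½)
-122*c + u(12) = -122*109 - ½ = -13298 - ½ = -26597/2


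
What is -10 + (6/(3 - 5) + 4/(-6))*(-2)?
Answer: -8/3 ≈ -2.6667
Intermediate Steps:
-10 + (6/(3 - 5) + 4/(-6))*(-2) = -10 + (6/(-2) + 4*(-⅙))*(-2) = -10 + (6*(-½) - ⅔)*(-2) = -10 + (-3 - ⅔)*(-2) = -10 - 11/3*(-2) = -10 + 22/3 = -8/3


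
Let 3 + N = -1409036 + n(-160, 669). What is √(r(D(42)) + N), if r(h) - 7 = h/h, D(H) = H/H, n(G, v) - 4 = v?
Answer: 7*I*√28742 ≈ 1186.7*I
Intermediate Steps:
n(G, v) = 4 + v
D(H) = 1
r(h) = 8 (r(h) = 7 + h/h = 7 + 1 = 8)
N = -1408366 (N = -3 + (-1409036 + (4 + 669)) = -3 + (-1409036 + 673) = -3 - 1408363 = -1408366)
√(r(D(42)) + N) = √(8 - 1408366) = √(-1408358) = 7*I*√28742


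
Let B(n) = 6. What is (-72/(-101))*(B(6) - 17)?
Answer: -792/101 ≈ -7.8416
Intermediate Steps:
(-72/(-101))*(B(6) - 17) = (-72/(-101))*(6 - 17) = -72*(-1/101)*(-11) = (72/101)*(-11) = -792/101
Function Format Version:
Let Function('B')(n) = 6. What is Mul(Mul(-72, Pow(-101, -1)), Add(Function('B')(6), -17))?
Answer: Rational(-792, 101) ≈ -7.8416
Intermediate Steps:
Mul(Mul(-72, Pow(-101, -1)), Add(Function('B')(6), -17)) = Mul(Mul(-72, Pow(-101, -1)), Add(6, -17)) = Mul(Mul(-72, Rational(-1, 101)), -11) = Mul(Rational(72, 101), -11) = Rational(-792, 101)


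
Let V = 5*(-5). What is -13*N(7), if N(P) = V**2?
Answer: -8125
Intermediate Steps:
V = -25
N(P) = 625 (N(P) = (-25)**2 = 625)
-13*N(7) = -13*625 = -8125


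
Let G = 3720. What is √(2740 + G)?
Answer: 2*√1615 ≈ 80.374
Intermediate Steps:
√(2740 + G) = √(2740 + 3720) = √6460 = 2*√1615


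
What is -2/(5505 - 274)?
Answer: -2/5231 ≈ -0.00038234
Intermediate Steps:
-2/(5505 - 274) = -2/5231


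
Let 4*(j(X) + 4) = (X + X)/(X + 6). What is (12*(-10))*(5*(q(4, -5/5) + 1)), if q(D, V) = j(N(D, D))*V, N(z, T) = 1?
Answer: -20700/7 ≈ -2957.1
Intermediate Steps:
j(X) = -4 + X/(2*(6 + X)) (j(X) = -4 + ((X + X)/(X + 6))/4 = -4 + ((2*X)/(6 + X))/4 = -4 + (2*X/(6 + X))/4 = -4 + X/(2*(6 + X)))
q(D, V) = -55*V/14 (q(D, V) = ((-48 - 7*1)/(2*(6 + 1)))*V = ((1/2)*(-48 - 7)/7)*V = ((1/2)*(1/7)*(-55))*V = -55*V/14)
(12*(-10))*(5*(q(4, -5/5) + 1)) = (12*(-10))*(5*(-(-275)/(14*5) + 1)) = -600*(-(-275)/(14*5) + 1) = -600*(-55/14*(-1) + 1) = -600*(55/14 + 1) = -600*69/14 = -120*345/14 = -20700/7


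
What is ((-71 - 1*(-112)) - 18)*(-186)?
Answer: -4278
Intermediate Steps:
((-71 - 1*(-112)) - 18)*(-186) = ((-71 + 112) - 18)*(-186) = (41 - 18)*(-186) = 23*(-186) = -4278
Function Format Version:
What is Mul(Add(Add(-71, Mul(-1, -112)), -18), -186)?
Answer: -4278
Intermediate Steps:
Mul(Add(Add(-71, Mul(-1, -112)), -18), -186) = Mul(Add(Add(-71, 112), -18), -186) = Mul(Add(41, -18), -186) = Mul(23, -186) = -4278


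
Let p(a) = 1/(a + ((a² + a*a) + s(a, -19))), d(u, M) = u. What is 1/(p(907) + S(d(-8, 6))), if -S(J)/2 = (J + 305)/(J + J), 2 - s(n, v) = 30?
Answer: 13169416/488914577 ≈ 0.026936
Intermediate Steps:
s(n, v) = -28 (s(n, v) = 2 - 1*30 = 2 - 30 = -28)
S(J) = -(305 + J)/J (S(J) = -2*(J + 305)/(J + J) = -2*(305 + J)/(2*J) = -2*(305 + J)*1/(2*J) = -(305 + J)/J)
p(a) = 1/(-28 + a + 2*a²) (p(a) = 1/(a + ((a² + a*a) - 28)) = 1/(a + ((a² + a²) - 28)) = 1/(a + (2*a² - 28)) = 1/(a + (-28 + 2*a²)) = 1/(-28 + a + 2*a²))
1/(p(907) + S(d(-8, 6))) = 1/(1/(-28 + 907 + 2*907²) + (-305 - 1*(-8))/(-8)) = 1/(1/(-28 + 907 + 2*822649) - (-305 + 8)/8) = 1/(1/(-28 + 907 + 1645298) - ⅛*(-297)) = 1/(1/1646177 + 297/8) = 1/(488914577/13169416) = 13169416/488914577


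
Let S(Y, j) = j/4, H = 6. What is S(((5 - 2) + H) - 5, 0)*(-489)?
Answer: 0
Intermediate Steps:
S(Y, j) = j/4 (S(Y, j) = j*(¼) = j/4)
S(((5 - 2) + H) - 5, 0)*(-489) = ((¼)*0)*(-489) = 0*(-489) = 0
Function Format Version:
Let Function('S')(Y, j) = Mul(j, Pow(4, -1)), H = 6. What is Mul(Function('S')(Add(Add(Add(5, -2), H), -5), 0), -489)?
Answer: 0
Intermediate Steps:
Function('S')(Y, j) = Mul(Rational(1, 4), j) (Function('S')(Y, j) = Mul(j, Rational(1, 4)) = Mul(Rational(1, 4), j))
Mul(Function('S')(Add(Add(Add(5, -2), H), -5), 0), -489) = Mul(Mul(Rational(1, 4), 0), -489) = Mul(0, -489) = 0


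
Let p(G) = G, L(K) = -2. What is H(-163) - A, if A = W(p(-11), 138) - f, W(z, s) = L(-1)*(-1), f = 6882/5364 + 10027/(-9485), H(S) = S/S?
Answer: -24223/31290 ≈ -0.77415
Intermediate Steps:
H(S) = 1
f = 7067/31290 (f = 6882*(1/5364) + 10027*(-1/9485) = 1147/894 - 37/35 = 7067/31290 ≈ 0.22585)
W(z, s) = 2 (W(z, s) = -2*(-1) = 2)
A = 55513/31290 (A = 2 - 1*7067/31290 = 2 - 7067/31290 = 55513/31290 ≈ 1.7741)
H(-163) - A = 1 - 1*55513/31290 = 1 - 55513/31290 = -24223/31290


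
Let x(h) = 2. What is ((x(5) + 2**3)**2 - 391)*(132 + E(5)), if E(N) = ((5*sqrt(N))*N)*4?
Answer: -38412 - 29100*sqrt(5) ≈ -1.0348e+5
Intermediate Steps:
E(N) = 20*N**(3/2) (E(N) = (5*N**(3/2))*4 = 20*N**(3/2))
((x(5) + 2**3)**2 - 391)*(132 + E(5)) = ((2 + 2**3)**2 - 391)*(132 + 20*5**(3/2)) = ((2 + 8)**2 - 391)*(132 + 20*(5*sqrt(5))) = (10**2 - 391)*(132 + 100*sqrt(5)) = (100 - 391)*(132 + 100*sqrt(5)) = -291*(132 + 100*sqrt(5)) = -38412 - 29100*sqrt(5)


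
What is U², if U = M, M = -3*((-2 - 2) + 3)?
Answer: 9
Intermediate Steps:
M = 3 (M = -3*(-4 + 3) = -3*(-1) = 3)
U = 3
U² = 3² = 9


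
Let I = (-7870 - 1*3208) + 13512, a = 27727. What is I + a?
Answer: 30161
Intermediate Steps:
I = 2434 (I = (-7870 - 3208) + 13512 = -11078 + 13512 = 2434)
I + a = 2434 + 27727 = 30161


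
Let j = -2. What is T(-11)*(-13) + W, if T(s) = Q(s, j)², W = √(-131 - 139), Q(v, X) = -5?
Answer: -325 + 3*I*√30 ≈ -325.0 + 16.432*I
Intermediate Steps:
W = 3*I*√30 (W = √(-270) = 3*I*√30 ≈ 16.432*I)
T(s) = 25 (T(s) = (-5)² = 25)
T(-11)*(-13) + W = 25*(-13) + 3*I*√30 = -325 + 3*I*√30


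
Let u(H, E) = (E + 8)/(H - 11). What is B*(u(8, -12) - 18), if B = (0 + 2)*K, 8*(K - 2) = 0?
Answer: -200/3 ≈ -66.667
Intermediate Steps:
K = 2 (K = 2 + (⅛)*0 = 2 + 0 = 2)
u(H, E) = (8 + E)/(-11 + H)
B = 4 (B = (0 + 2)*2 = 2*2 = 4)
B*(u(8, -12) - 18) = 4*((8 - 12)/(-11 + 8) - 18) = 4*(-4/(-3) - 18) = 4*(-⅓*(-4) - 18) = 4*(4/3 - 18) = 4*(-50/3) = -200/3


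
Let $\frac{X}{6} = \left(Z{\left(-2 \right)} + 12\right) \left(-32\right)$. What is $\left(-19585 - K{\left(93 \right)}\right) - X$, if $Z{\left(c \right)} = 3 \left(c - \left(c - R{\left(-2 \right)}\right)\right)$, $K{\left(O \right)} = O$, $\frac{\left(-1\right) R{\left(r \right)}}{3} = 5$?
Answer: $-26014$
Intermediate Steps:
$R{\left(r \right)} = -15$ ($R{\left(r \right)} = \left(-3\right) 5 = -15$)
$Z{\left(c \right)} = -45$ ($Z{\left(c \right)} = 3 \left(c - \left(15 + c\right)\right) = 3 \left(-15\right) = -45$)
$X = 6336$ ($X = 6 \left(-45 + 12\right) \left(-32\right) = 6 \left(\left(-33\right) \left(-32\right)\right) = 6 \cdot 1056 = 6336$)
$\left(-19585 - K{\left(93 \right)}\right) - X = \left(-19585 - 93\right) - 6336 = -19678 - 6336 = -26014$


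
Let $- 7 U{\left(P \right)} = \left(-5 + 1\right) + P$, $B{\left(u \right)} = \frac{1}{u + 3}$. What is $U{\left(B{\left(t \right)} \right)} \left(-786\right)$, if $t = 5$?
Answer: $- \frac{12183}{28} \approx -435.11$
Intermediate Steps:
$B{\left(u \right)} = \frac{1}{3 + u}$
$U{\left(P \right)} = \frac{4}{7} - \frac{P}{7}$ ($U{\left(P \right)} = - \frac{\left(-5 + 1\right) + P}{7} = - \frac{-4 + P}{7} = \frac{4}{7} - \frac{P}{7}$)
$U{\left(B{\left(t \right)} \right)} \left(-786\right) = \left(\frac{4}{7} - \frac{1}{7 \left(3 + 5\right)}\right) \left(-786\right) = \left(\frac{4}{7} - \frac{1}{7 \cdot 8}\right) \left(-786\right) = \left(\frac{4}{7} - \frac{1}{56}\right) \left(-786\right) = \frac{31}{56} \left(-786\right) = - \frac{12183}{28}$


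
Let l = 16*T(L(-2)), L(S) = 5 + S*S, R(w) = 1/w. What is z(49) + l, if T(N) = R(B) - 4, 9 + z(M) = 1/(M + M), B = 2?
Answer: -6369/98 ≈ -64.990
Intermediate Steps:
R(w) = 1/w
z(M) = -9 + 1/(2*M) (z(M) = -9 + 1/(M + M) = -9 + 1/(2*M))
L(S) = 5 + S**2
T(N) = -7/2 (T(N) = 1/2 - 4 = -7/2)
l = -56 (l = 16*(-7/2) = -56)
z(49) + l = (-9 + (1/2)/49) - 56 = (-9 + (1/2)*(1/49)) - 56 = (-9 + 1/98) - 56 = -881/98 - 56 = -6369/98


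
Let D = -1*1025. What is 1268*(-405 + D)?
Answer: -1813240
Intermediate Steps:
D = -1025
1268*(-405 + D) = 1268*(-405 - 1025) = 1268*(-1430) = -1813240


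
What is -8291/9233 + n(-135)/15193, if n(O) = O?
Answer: -127211618/140276969 ≈ -0.90686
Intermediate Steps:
-8291/9233 + n(-135)/15193 = -8291/9233 - 135/15193 = -127211618/140276969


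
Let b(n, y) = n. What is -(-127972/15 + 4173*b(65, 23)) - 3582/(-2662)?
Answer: -5245048828/19965 ≈ -2.6271e+5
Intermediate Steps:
-(-127972/15 + 4173*b(65, 23)) - 3582/(-2662) = -4173/(1/(-1012/495 + 65)) - 3582/(-2662) = -4173/(1/(-1012*1/495 + 65)) - 3582*(-1/2662) = -4173/(1/(-92/45 + 65)) + 1791/1331 = -4173/(1/(2833/45)) + 1791/1331 = -4173/45/2833 + 1791/1331 = -4173*2833/45 + 1791/1331 = -3940703/15 + 1791/1331 = -5245048828/19965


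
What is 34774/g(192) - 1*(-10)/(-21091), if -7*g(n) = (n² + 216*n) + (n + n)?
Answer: -2567358119/830141760 ≈ -3.0927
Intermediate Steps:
g(n) = -218*n/7 - n²/7 (g(n) = -((n² + 216*n) + (n + n))/7 = -((n² + 216*n) + 2*n)/7 = -(n² + 218*n)/7 = -218*n/7 - n²/7)
34774/g(192) - 1*(-10)/(-21091) = 34774/((-⅐*192*(218 + 192))) - 1*(-10)/(-21091) = 34774/((-⅐*192*410)) + 10*(-1/21091) = 34774/(-78720/7) - 10/21091 = 34774*(-7/78720) - 10/21091 = -121709/39360 - 10/21091 = -2567358119/830141760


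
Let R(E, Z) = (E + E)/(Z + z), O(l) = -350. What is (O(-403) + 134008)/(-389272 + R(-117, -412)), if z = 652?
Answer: -763760/2224417 ≈ -0.34335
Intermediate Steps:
R(E, Z) = 2*E/(652 + Z) (R(E, Z) = (E + E)/(Z + 652) = (2*E)/(652 + Z) = 2*E/(652 + Z))
(O(-403) + 134008)/(-389272 + R(-117, -412)) = (-350 + 134008)/(-389272 + 2*(-117)/(652 - 412)) = 133658/(-389272 + 2*(-117)/240) = 133658/(-389272 + 2*(-117)*(1/240)) = 133658/(-389272 - 39/40) = 133658/(-15570919/40) = 133658*(-40/15570919) = -763760/2224417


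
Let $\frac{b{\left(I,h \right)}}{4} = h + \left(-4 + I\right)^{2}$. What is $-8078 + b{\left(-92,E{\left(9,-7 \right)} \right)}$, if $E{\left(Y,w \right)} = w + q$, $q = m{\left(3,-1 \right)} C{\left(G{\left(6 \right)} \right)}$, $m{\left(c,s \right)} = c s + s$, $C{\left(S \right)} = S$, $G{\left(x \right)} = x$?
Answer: $28662$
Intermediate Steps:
$m{\left(c,s \right)} = s + c s$
$q = -24$ ($q = - (1 + 3) 6 = \left(-1\right) 4 \cdot 6 = \left(-4\right) 6 = -24$)
$E{\left(Y,w \right)} = -24 + w$ ($E{\left(Y,w \right)} = w - 24 = -24 + w$)
$b{\left(I,h \right)} = 4 h + 4 \left(-4 + I\right)^{2}$ ($b{\left(I,h \right)} = 4 \left(h + \left(-4 + I\right)^{2}\right) = 4 h + 4 \left(-4 + I\right)^{2}$)
$-8078 + b{\left(-92,E{\left(9,-7 \right)} \right)} = -8078 + \left(4 \left(-24 - 7\right) + 4 \left(-4 - 92\right)^{2}\right) = -8078 + \left(4 \left(-31\right) + 4 \left(-96\right)^{2}\right) = -8078 + \left(-124 + 4 \cdot 9216\right) = -8078 + \left(-124 + 36864\right) = -8078 + 36740 = 28662$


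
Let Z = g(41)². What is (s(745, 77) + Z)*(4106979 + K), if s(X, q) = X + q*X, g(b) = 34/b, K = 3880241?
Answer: 780224125636520/1681 ≈ 4.6414e+11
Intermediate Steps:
s(X, q) = X + X*q
Z = 1156/1681 (Z = (34/41)² = 1156/1681 ≈ 0.68769)
(s(745, 77) + Z)*(4106979 + K) = (745*(1 + 77) + 1156/1681)*(4106979 + 3880241) = (745*78 + 1156/1681)*7987220 = (58110 + 1156/1681)*7987220 = (97684066/1681)*7987220 = 780224125636520/1681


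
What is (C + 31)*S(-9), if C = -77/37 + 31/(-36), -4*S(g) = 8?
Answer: -37373/666 ≈ -56.116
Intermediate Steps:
S(g) = -2 (S(g) = -¼*8 = -2)
C = -3919/1332 (C = -77*1/37 + 31*(-1/36) = -77/37 - 31/36 = -3919/1332 ≈ -2.9422)
(C + 31)*S(-9) = (-3919/1332 + 31)*(-2) = (37373/1332)*(-2) = -37373/666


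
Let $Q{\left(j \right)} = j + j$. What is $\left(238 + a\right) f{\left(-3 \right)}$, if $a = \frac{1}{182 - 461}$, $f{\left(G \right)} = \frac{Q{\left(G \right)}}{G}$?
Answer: $\frac{132802}{279} \approx 475.99$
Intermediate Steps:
$Q{\left(j \right)} = 2 j$
$f{\left(G \right)} = 2$ ($f{\left(G \right)} = \frac{2 G}{G} = 2$)
$a = - \frac{1}{279}$ ($a = \frac{1}{-279} = - \frac{1}{279} \approx -0.0035842$)
$\left(238 + a\right) f{\left(-3 \right)} = \left(238 - \frac{1}{279}\right) 2 = \frac{66401}{279} \cdot 2 = \frac{132802}{279}$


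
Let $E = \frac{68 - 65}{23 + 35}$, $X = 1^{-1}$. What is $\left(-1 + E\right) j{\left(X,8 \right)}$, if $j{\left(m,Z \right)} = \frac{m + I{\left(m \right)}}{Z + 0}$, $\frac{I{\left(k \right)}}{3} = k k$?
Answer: $- \frac{55}{116} \approx -0.47414$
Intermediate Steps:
$X = 1$
$I{\left(k \right)} = 3 k^{2}$ ($I{\left(k \right)} = 3 k k = 3 k^{2}$)
$j{\left(m,Z \right)} = \frac{m + 3 m^{2}}{Z}$ ($j{\left(m,Z \right)} = \frac{m + 3 m^{2}}{Z + 0} = \frac{m + 3 m^{2}}{Z}$)
$E = \frac{3}{58} \approx 0.051724$
$\left(-1 + E\right) j{\left(X,8 \right)} = \left(-1 + \frac{3}{58}\right) 1 \cdot \frac{1}{8} \left(1 + 3 \cdot 1\right) = - \frac{55 \cdot 1 \cdot \frac{1}{8} \left(1 + 3\right)}{58} = - \frac{55 \cdot 1 \cdot \frac{1}{8} \cdot 4}{58} = \left(- \frac{55}{58}\right) \frac{1}{2} = - \frac{55}{116}$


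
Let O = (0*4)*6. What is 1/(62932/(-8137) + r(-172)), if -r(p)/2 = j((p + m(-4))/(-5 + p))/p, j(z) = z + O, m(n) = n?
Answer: -61930707/478259396 ≈ -0.12949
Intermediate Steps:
O = 0 (O = 0*6 = 0)
j(z) = z (j(z) = z + 0 = z)
r(p) = -2*(-4 + p)/(p*(-5 + p)) (r(p) = -2*(p - 4)/(-5 + p)/p = -2*(-4 + p)/(-5 + p)/p = -2*(-4 + p)/(p*(-5 + p)))
1/(62932/(-8137) + r(-172)) = 1/(62932/(-8137) + 2*(4 - 1*(-172))/(-172*(-5 - 172))) = 1/(62932*(-1/8137) + 2*(-1/172)*(4 + 172)/(-177)) = 1/(-62932/8137 + 2*(-1/172)*(-1/177)*176) = 1/(-62932/8137 + 88/7611) = 1/(-478259396/61930707) = -61930707/478259396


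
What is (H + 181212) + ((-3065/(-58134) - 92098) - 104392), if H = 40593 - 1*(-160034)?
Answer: 10775081831/58134 ≈ 1.8535e+5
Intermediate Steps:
H = 200627 (H = 40593 + 160034 = 200627)
(H + 181212) + ((-3065/(-58134) - 92098) - 104392) = (200627 + 181212) + ((-3065/(-58134) - 92098) - 104392) = 381839 + ((-3065*(-1/58134) - 92098) - 104392) = 381839 + ((3065/58134 - 92098) - 104392) = 381839 + (-5354022067/58134 - 104392) = 381839 - 11422746595/58134 = 10775081831/58134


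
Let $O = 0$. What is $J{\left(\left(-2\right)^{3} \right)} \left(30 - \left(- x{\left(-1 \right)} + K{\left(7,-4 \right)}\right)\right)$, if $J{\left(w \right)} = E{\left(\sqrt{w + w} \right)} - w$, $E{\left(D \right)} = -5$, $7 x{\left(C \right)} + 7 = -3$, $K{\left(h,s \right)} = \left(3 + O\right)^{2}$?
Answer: $\frac{411}{7} \approx 58.714$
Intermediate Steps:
$K{\left(h,s \right)} = 9$ ($K{\left(h,s \right)} = \left(3 + 0\right)^{2} = 3^{2} = 9$)
$x{\left(C \right)} = - \frac{10}{7}$ ($x{\left(C \right)} = -1 + \frac{1}{7} \left(-3\right) = -1 - \frac{3}{7} = - \frac{10}{7}$)
$J{\left(w \right)} = -5 - w$
$J{\left(\left(-2\right)^{3} \right)} \left(30 - \left(- x{\left(-1 \right)} + K{\left(7,-4 \right)}\right)\right) = \left(-5 - \left(-2\right)^{3}\right) \left(30 - \frac{73}{7}\right) = \left(-5 - -8\right) \left(30 - \frac{73}{7}\right) = \left(-5 + 8\right) \left(30 - \frac{73}{7}\right) = 3 \cdot \frac{137}{7} = \frac{411}{7}$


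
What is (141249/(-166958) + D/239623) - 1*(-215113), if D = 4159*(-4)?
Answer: 8605984183669827/40006976834 ≈ 2.1511e+5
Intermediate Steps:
D = -16636
(141249/(-166958) + D/239623) - 1*(-215113) = (141249/(-166958) - 16636/239623) - 1*(-215113) = (141249*(-1/166958) - 16636*1/239623) + 215113 = (-141249/166958 - 16636/239623) + 215113 = -36624022415/40006976834 + 215113 = 8605984183669827/40006976834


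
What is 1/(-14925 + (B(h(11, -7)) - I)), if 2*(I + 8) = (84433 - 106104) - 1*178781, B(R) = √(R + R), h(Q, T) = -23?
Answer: 85309/7277625527 - I*√46/7277625527 ≈ 1.1722e-5 - 9.3194e-10*I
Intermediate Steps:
B(R) = √2*√R (B(R) = √(2*R) = √2*√R)
I = -100234 (I = -8 + ((84433 - 106104) - 1*178781)/2 = -8 + (-21671 - 178781)/2 = -8 + (½)*(-200452) = -8 - 100226 = -100234)
1/(-14925 + (B(h(11, -7)) - I)) = 1/(-14925 + (√2*√(-23) - 1*(-100234))) = 1/(-14925 + (√2*(I*√23) + 100234)) = 1/(-14925 + (I*√46 + 100234)) = 1/(-14925 + (100234 + I*√46)) = 1/(85309 + I*√46)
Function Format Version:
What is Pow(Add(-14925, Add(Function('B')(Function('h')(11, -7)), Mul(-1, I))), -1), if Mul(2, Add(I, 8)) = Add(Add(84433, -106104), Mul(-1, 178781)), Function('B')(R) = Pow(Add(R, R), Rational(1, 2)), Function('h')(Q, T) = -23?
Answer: Add(Rational(85309, 7277625527), Mul(Rational(-1, 7277625527), I, Pow(46, Rational(1, 2)))) ≈ Add(1.1722e-5, Mul(-9.3194e-10, I))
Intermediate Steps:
Function('B')(R) = Mul(Pow(2, Rational(1, 2)), Pow(R, Rational(1, 2))) (Function('B')(R) = Pow(Mul(2, R), Rational(1, 2)) = Mul(Pow(2, Rational(1, 2)), Pow(R, Rational(1, 2))))
I = -100234 (I = Add(-8, Mul(Rational(1, 2), Add(Add(84433, -106104), Mul(-1, 178781)))) = Add(-8, Mul(Rational(1, 2), Add(-21671, -178781))) = Add(-8, Mul(Rational(1, 2), -200452)) = Add(-8, -100226) = -100234)
Pow(Add(-14925, Add(Function('B')(Function('h')(11, -7)), Mul(-1, I))), -1) = Pow(Add(-14925, Add(Mul(Pow(2, Rational(1, 2)), Pow(-23, Rational(1, 2))), Mul(-1, -100234))), -1) = Pow(Add(-14925, Add(Mul(Pow(2, Rational(1, 2)), Mul(I, Pow(23, Rational(1, 2)))), 100234)), -1) = Pow(Add(-14925, Add(Mul(I, Pow(46, Rational(1, 2))), 100234)), -1) = Pow(Add(-14925, Add(100234, Mul(I, Pow(46, Rational(1, 2))))), -1) = Pow(Add(85309, Mul(I, Pow(46, Rational(1, 2)))), -1)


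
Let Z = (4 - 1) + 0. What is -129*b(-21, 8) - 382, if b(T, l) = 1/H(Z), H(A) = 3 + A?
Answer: -807/2 ≈ -403.50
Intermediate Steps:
Z = 3 (Z = 3 + 0 = 3)
b(T, l) = 1/6 (b(T, l) = 1/(3 + 3) = 1/6)
-129*b(-21, 8) - 382 = -129*1/6 - 382 = -43/2 - 382 = -807/2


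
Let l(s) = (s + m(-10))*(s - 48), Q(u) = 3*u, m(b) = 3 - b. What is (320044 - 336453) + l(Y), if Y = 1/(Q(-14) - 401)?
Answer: -3342693711/196249 ≈ -17033.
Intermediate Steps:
Y = -1/443 (Y = 1/(3*(-14) - 401) = 1/(-42 - 401) = 1/(-443) = -1/443 ≈ -0.0022573)
l(s) = (-48 + s)*(13 + s) (l(s) = (s + (3 - 1*(-10)))*(s - 48) = (s + (3 + 10))*(-48 + s) = (s + 13)*(-48 + s) = (13 + s)*(-48 + s) = (-48 + s)*(13 + s))
(320044 - 336453) + l(Y) = (320044 - 336453) + (-624 + (-1/443)² - 35*(-1/443)) = -16409 + (-624 + 1/196249 + 35/443) = -16409 - 122443870/196249 = -3342693711/196249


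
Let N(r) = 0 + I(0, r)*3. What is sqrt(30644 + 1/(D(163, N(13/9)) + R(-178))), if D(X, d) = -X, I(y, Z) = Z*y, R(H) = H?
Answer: 3*sqrt(395923847)/341 ≈ 175.05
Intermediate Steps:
N(r) = 0 (N(r) = 0 + (r*0)*3 = 0 + 0*3 = 0 + 0 = 0)
sqrt(30644 + 1/(D(163, N(13/9)) + R(-178))) = sqrt(30644 + 1/(-1*163 - 178)) = sqrt(30644 + 1/(-163 - 178)) = sqrt(30644 + 1/(-341)) = sqrt(30644 - 1/341) = sqrt(10449603/341) = 3*sqrt(395923847)/341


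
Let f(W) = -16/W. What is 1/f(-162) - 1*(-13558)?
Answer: 108545/8 ≈ 13568.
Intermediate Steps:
1/f(-162) - 1*(-13558) = 1/(-16/(-162)) - 1*(-13558) = 1/(-16*(-1/162)) + 13558 = 1/(8/81) + 13558 = 81/8 + 13558 = 108545/8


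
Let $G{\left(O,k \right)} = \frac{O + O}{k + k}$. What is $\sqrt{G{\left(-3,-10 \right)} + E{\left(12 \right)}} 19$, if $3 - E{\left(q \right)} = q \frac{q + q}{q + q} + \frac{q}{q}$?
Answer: $\frac{19 i \sqrt{970}}{10} \approx 59.175 i$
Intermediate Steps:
$G{\left(O,k \right)} = \frac{O}{k}$ ($G{\left(O,k \right)} = \frac{2 O}{2 k} = 2 O \frac{1}{2 k} = \frac{O}{k}$)
$E{\left(q \right)} = 2 - q$ ($E{\left(q \right)} = 3 - \left(q \frac{q + q}{q + q} + \frac{q}{q}\right) = 3 - \left(q \frac{2 q}{2 q} + 1\right) = 3 - \left(q 2 q \frac{1}{2 q} + 1\right) = 3 - \left(q 1 + 1\right) = 3 - \left(q + 1\right) = 3 - \left(1 + q\right) = 2 - q$)
$\sqrt{G{\left(-3,-10 \right)} + E{\left(12 \right)}} 19 = \sqrt{- \frac{3}{-10} + \left(2 - 12\right)} 19 = \sqrt{\left(-3\right) \left(- \frac{1}{10}\right) + \left(2 - 12\right)} 19 = \sqrt{\frac{3}{10} - 10} \cdot 19 = \sqrt{- \frac{97}{10}} \cdot 19 = \frac{i \sqrt{970}}{10} \cdot 19 = \frac{19 i \sqrt{970}}{10}$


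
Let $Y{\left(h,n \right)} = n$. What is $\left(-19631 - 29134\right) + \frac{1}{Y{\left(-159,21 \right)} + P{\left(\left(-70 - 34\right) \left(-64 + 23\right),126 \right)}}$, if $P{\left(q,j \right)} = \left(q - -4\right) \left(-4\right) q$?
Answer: $- \frac{3549847541056}{72794987} \approx -48765.0$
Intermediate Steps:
$P{\left(q,j \right)} = q \left(-16 - 4 q\right)$ ($P{\left(q,j \right)} = \left(q + 4\right) \left(-4\right) q = \left(4 + q\right) \left(-4\right) q = \left(-16 - 4 q\right) q = q \left(-16 - 4 q\right)$)
$\left(-19631 - 29134\right) + \frac{1}{Y{\left(-159,21 \right)} + P{\left(\left(-70 - 34\right) \left(-64 + 23\right),126 \right)}} = \left(-19631 - 29134\right) + \frac{1}{21 - 4 \left(-70 - 34\right) \left(-64 + 23\right) \left(4 + \left(-70 - 34\right) \left(-64 + 23\right)\right)} = -48765 + \frac{1}{21 - 4 \left(\left(-104\right) \left(-41\right)\right) \left(4 - -4264\right)} = -48765 + \frac{1}{21 - 17056 \left(4 + 4264\right)} = -48765 + \frac{1}{21 - 17056 \cdot 4268} = -48765 + \frac{1}{21 - 72795008} = -48765 + \frac{1}{-72794987} = -48765 - \frac{1}{72794987} = - \frac{3549847541056}{72794987}$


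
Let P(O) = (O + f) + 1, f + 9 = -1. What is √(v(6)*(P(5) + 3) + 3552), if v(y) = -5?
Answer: √3557 ≈ 59.641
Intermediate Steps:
f = -10 (f = -9 - 1 = -10)
P(O) = -9 + O (P(O) = (O - 10) + 1 = (-10 + O) + 1 = -9 + O)
√(v(6)*(P(5) + 3) + 3552) = √(-5*((-9 + 5) + 3) + 3552) = √(-5*(-4 + 3) + 3552) = √(-5*(-1) + 3552) = √(5 + 3552) = √3557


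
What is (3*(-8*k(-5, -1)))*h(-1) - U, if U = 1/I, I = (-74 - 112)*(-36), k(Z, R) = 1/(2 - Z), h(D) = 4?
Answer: -642823/46872 ≈ -13.714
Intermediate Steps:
I = 6696 (I = -186*(-36) = 6696)
U = 1/6696 ≈ 0.00014934
(3*(-8*k(-5, -1)))*h(-1) - U = (3*(-(-8)/(-2 - 5)))*4 - 1*1/6696 = (3*(-(-8)/(-7)))*4 - 1/6696 = (3*(-(-8)*(-1)/7))*4 - 1/6696 = (3*(-8*⅐))*4 - 1/6696 = (3*(-8/7))*4 - 1/6696 = -24/7*4 - 1/6696 = -96/7 - 1/6696 = -642823/46872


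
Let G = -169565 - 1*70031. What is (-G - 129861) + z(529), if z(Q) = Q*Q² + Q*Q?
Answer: 148425465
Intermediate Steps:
G = -239596 (G = -169565 - 70031 = -239596)
z(Q) = Q² + Q³ (z(Q) = Q³ + Q² = Q² + Q³)
(-G - 129861) + z(529) = (-1*(-239596) - 129861) + 529²*(1 + 529) = (239596 - 129861) + 279841*530 = 109735 + 148315730 = 148425465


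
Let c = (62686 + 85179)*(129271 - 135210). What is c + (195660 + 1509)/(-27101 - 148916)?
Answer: -154572890451164/176017 ≈ -8.7817e+8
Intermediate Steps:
c = -878170235 (c = 147865*(-5939) = -878170235)
c + (195660 + 1509)/(-27101 - 148916) = -878170235 + (195660 + 1509)/(-27101 - 148916) = -878170235 + 197169/(-176017) = -878170235 + 197169*(-1/176017) = -878170235 - 197169/176017 = -154572890451164/176017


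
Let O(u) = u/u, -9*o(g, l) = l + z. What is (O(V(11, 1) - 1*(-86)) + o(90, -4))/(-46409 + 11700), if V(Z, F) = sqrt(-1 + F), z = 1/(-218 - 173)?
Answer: -5084/122140971 ≈ -4.1624e-5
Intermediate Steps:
z = -1/391 (z = 1/(-391) = -1/391 ≈ -0.0025575)
o(g, l) = 1/3519 - l/9 (o(g, l) = -(l - 1/391)/9 = -(-1/391 + l)/9 = 1/3519 - l/9)
O(u) = 1
(O(V(11, 1) - 1*(-86)) + o(90, -4))/(-46409 + 11700) = (1 + (1/3519 - 1/9*(-4)))/(-46409 + 11700) = (1 + (1/3519 + 4/9))/(-34709) = (1 + 1565/3519)*(-1/34709) = (5084/3519)*(-1/34709) = -5084/122140971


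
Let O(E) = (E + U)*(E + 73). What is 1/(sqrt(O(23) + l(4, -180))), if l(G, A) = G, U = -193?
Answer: -I*sqrt(4079)/8158 ≈ -0.0078288*I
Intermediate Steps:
O(E) = (-193 + E)*(73 + E) (O(E) = (E - 193)*(E + 73) = (-193 + E)*(73 + E))
1/(sqrt(O(23) + l(4, -180))) = 1/(sqrt((-14089 + 23**2 - 120*23) + 4)) = 1/(sqrt((-14089 + 529 - 2760) + 4)) = 1/(sqrt(-16320 + 4)) = 1/(sqrt(-16316)) = 1/(2*I*sqrt(4079)) = -I*sqrt(4079)/8158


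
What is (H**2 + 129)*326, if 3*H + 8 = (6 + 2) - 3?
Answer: 42380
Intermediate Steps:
H = -1 (H = -8/3 + ((6 + 2) - 3)/3 = -8/3 + (8 - 3)/3 = -8/3 + (1/3)*5 = -8/3 + 5/3 = -1)
(H**2 + 129)*326 = ((-1)**2 + 129)*326 = (1 + 129)*326 = 130*326 = 42380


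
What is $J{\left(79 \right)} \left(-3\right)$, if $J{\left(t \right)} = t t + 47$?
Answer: $-18864$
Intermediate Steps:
$J{\left(t \right)} = 47 + t^{2}$ ($J{\left(t \right)} = t^{2} + 47 = 47 + t^{2}$)
$J{\left(79 \right)} \left(-3\right) = \left(47 + 79^{2}\right) \left(-3\right) = \left(47 + 6241\right) \left(-3\right) = 6288 \left(-3\right) = -18864$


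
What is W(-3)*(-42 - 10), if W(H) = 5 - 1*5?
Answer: 0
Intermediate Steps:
W(H) = 0 (W(H) = 5 - 5 = 0)
W(-3)*(-42 - 10) = 0*(-42 - 10) = 0*(-52) = 0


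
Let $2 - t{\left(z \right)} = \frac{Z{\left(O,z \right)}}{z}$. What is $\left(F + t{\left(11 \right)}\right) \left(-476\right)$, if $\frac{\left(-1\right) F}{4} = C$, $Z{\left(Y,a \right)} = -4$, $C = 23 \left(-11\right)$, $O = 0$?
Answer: $- \frac{5311208}{11} \approx -4.8284 \cdot 10^{5}$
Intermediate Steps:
$C = -253$
$F = 1012$ ($F = \left(-4\right) \left(-253\right) = 1012$)
$t{\left(z \right)} = 2 + \frac{4}{z}$ ($t{\left(z \right)} = 2 - - \frac{4}{z} = 2 + \frac{4}{z}$)
$\left(F + t{\left(11 \right)}\right) \left(-476\right) = \left(1012 + \left(2 + \frac{4}{11}\right)\right) \left(-476\right) = \left(1012 + \frac{26}{11}\right) \left(-476\right) = \frac{11158}{11} \left(-476\right) = - \frac{5311208}{11}$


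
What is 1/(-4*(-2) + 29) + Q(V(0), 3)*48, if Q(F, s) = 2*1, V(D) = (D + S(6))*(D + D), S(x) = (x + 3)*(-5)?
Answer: 3553/37 ≈ 96.027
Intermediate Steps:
S(x) = -15 - 5*x (S(x) = (3 + x)*(-5) = -15 - 5*x)
V(D) = 2*D*(-45 + D) (V(D) = (D + (-15 - 5*6))*(D + D) = (D + (-15 - 30))*(2*D) = (D - 45)*(2*D) = (-45 + D)*(2*D) = 2*D*(-45 + D))
Q(F, s) = 2
1/(-4*(-2) + 29) + Q(V(0), 3)*48 = 1/(-4*(-2) + 29) + 2*48 = 1/(8 + 29) + 96 = 1/37 + 96 = 3553/37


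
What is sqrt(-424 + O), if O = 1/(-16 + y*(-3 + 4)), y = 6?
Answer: I*sqrt(42410)/10 ≈ 20.594*I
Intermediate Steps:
O = -1/10 (O = 1/(-16 + 6*(-3 + 4)) = 1/(-16 + 6*1) = 1/(-16 + 6) = 1/(-10) = -1/10 ≈ -0.10000)
sqrt(-424 + O) = sqrt(-424 - 1/10) = sqrt(-4241/10) = I*sqrt(42410)/10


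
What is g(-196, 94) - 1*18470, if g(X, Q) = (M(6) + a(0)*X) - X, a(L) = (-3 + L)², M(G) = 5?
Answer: -20033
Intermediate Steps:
g(X, Q) = 5 + 8*X (g(X, Q) = (5 + (-3 + 0)²*X) - X = (5 + (-3)²*X) - X = (5 + 9*X) - X = 5 + 8*X)
g(-196, 94) - 1*18470 = (5 + 8*(-196)) - 1*18470 = (5 - 1568) - 18470 = -1563 - 18470 = -20033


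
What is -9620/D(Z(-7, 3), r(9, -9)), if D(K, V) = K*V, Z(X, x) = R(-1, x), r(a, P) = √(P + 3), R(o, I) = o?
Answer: -4810*I*√6/3 ≈ -3927.3*I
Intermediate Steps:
r(a, P) = √(3 + P)
Z(X, x) = -1
-9620/D(Z(-7, 3), r(9, -9)) = -9620*(-1/√(3 - 9)) = -9620*I*√6/6 = -4810*I*√6/3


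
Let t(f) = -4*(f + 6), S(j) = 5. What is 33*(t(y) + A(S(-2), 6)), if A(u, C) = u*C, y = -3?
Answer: 594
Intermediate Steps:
t(f) = -24 - 4*f (t(f) = -4*(6 + f) = -24 - 4*f)
A(u, C) = C*u
33*(t(y) + A(S(-2), 6)) = 33*((-24 - 4*(-3)) + 6*5) = 33*((-24 + 12) + 30) = 33*(-12 + 30) = 33*18 = 594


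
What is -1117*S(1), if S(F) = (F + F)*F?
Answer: -2234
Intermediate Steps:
S(F) = 2*F**2 (S(F) = (2*F)*F = 2*F**2)
-1117*S(1) = -2234*1**2 = -2234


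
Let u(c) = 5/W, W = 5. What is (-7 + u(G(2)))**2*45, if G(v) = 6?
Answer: 1620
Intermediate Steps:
u(c) = 1 (u(c) = 5/5 = 5*(1/5) = 1)
(-7 + u(G(2)))**2*45 = (-7 + 1)**2*45 = (-6)**2*45 = 36*45 = 1620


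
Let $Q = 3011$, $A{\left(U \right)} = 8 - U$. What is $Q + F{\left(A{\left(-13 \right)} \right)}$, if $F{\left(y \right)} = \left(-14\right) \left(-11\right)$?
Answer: $3165$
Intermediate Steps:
$F{\left(y \right)} = 154$
$Q + F{\left(A{\left(-13 \right)} \right)} = 3011 + 154 = 3165$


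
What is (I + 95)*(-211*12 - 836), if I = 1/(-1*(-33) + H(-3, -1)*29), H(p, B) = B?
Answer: -320802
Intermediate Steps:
I = 1/4 (I = 1/(-1*(-33) - 1*29) = 1/(33 - 29) = 1/4 ≈ 0.25000)
(I + 95)*(-211*12 - 836) = (1/4 + 95)*(-211*12 - 836) = 381*(-2532 - 836)/4 = (381/4)*(-3368) = -320802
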